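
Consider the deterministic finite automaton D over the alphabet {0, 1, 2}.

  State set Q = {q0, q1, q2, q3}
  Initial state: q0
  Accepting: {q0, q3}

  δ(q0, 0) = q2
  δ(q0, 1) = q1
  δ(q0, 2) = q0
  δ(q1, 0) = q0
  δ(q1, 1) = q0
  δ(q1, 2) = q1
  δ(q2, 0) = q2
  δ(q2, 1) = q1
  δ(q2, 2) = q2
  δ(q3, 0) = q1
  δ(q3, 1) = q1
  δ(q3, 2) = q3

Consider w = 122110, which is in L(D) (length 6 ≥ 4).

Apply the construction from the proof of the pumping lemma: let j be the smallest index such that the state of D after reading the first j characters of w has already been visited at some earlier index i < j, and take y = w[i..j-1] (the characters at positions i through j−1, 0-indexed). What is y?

Run of D on w = 1 2 2 1 1 0:
  step 0: q0  (start)
  step 1: q1  (read 1: q0→q1)
  step 2: q1  (read 2: q1→q1)   ← first repeat (q1 seen earlier)
  step 3: q1  (read 2: q1→q1)
  step 4: q0  (read 1: q1→q0)
  step 5: q1  (read 1: q0→q1)
  step 6: q0  (read 0: q1→q0)

So i = 1, j = 2, giving x = w[0:1] = 1, y = w[1:2] = 2, z = w[2:6] = 2110.
Check: |xy| = 2 ≤ 4 and |y| = 1 ≥ 1. Reading y takes D from q1 back to q1, so every xyⁱz is accepted.

2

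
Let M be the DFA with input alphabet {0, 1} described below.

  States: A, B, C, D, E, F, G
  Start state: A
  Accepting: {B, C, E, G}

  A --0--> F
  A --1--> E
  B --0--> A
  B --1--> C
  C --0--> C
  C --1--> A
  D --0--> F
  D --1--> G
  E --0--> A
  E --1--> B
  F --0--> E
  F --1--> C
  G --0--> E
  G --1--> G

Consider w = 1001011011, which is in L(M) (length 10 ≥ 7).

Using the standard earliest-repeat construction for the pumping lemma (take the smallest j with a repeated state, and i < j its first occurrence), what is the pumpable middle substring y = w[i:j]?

State sequence: A -1-> E -0-> A -0-> F -1-> C -0-> C -1-> A -1-> E -0-> A -1-> E -1-> B
First repeat at step 2: A was already visited.

So i = 0, j = 2, giving x = w[0:0] = ε, y = w[0:2] = 10, z = w[2:10] = 01011011.
Check: |xy| = 2 ≤ 7 and |y| = 2 ≥ 1. Reading y takes M from A back to A, so every xyⁱz is accepted.
Since M has 7 states, any run of length ≥ 7 visits 7+1 states, so by pigeonhole some state repeats within the first 7 steps — that repeat gives the pumpable loop.

10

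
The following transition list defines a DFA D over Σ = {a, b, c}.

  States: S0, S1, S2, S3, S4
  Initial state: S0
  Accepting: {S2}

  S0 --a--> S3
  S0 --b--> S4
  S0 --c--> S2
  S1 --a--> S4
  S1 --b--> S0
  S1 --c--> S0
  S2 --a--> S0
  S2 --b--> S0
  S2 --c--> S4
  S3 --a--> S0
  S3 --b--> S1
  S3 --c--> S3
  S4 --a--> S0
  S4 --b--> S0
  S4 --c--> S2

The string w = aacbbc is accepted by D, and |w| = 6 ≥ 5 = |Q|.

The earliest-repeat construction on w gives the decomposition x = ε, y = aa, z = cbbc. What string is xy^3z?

xy^3z = ε·aa·aa·aa·cbbc = aaaaaacbbc.
Reading y = aa takes D from S0 back to S0, so after x·y·y·y the machine is still in S0, and z then leads to the accepting state S2. Hence aaaaaacbbc ∈ L(D).

aaaaaacbbc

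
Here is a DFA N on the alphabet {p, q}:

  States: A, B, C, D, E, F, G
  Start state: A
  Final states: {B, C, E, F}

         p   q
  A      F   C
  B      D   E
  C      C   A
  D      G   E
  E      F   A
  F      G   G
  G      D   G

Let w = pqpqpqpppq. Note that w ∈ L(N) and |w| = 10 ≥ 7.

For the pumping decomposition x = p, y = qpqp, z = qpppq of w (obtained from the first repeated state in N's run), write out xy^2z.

pqpqpqpqpqpppq

xy^2z = p·qpqp·qpqp·qpppq = pqpqpqpqpqpppq.
Reading y = qpqp takes N from F back to F, so after x·y·y the machine is still in F, and z then leads to the accepting state E. Hence pqpqpqpqpqpppq ∈ L(N).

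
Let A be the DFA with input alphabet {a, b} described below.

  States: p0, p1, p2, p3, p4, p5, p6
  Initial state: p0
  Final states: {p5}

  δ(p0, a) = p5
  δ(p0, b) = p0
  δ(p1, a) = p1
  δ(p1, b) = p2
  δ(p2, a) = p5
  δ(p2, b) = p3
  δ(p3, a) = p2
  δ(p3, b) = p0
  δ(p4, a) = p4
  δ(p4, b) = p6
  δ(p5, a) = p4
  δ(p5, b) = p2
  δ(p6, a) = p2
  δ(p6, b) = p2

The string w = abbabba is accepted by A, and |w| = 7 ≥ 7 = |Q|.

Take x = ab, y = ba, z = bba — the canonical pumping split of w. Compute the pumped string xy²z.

abbababba

xy^2z = ab·ba·ba·bba = abbababba.
Reading y = ba takes A from p2 back to p2, so after x·y·y the machine is still in p2, and z then leads to the accepting state p5. Hence abbababba ∈ L(A).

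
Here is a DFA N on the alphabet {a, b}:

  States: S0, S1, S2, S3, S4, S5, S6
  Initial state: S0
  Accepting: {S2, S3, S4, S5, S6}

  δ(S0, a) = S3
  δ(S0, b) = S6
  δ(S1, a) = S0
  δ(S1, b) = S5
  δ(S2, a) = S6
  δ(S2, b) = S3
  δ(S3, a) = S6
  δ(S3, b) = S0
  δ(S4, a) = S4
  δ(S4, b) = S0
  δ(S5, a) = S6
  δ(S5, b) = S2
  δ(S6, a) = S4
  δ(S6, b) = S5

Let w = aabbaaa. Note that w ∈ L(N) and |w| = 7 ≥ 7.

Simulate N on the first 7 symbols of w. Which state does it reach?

Run of N on the first 7 characters of w = a a b b a a a:
  step 0: S0  (start)
  step 1: S3  (read a: S0→S3)
  step 2: S6  (read a: S3→S6)
  step 3: S5  (read b: S6→S5)
  step 4: S2  (read b: S5→S2)
  step 5: S6  (read a: S2→S6)
  step 6: S4  (read a: S6→S4)
  step 7: S4  (read a: S4→S4)

After reading 7 characters, N is in state S4.

S4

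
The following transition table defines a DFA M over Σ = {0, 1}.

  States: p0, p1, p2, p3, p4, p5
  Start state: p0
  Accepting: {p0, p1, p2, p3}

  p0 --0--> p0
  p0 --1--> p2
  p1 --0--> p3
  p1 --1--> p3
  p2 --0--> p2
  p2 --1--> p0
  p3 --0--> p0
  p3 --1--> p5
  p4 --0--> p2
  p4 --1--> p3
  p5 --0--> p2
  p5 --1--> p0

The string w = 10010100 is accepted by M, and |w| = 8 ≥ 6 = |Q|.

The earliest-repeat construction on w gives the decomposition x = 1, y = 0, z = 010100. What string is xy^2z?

xy^2z = 1·0·0·010100 = 100010100.
Reading y = 0 takes M from p2 back to p2, so after x·y·y the machine is still in p2, and z then leads to the accepting state p2. Hence 100010100 ∈ L(M).

100010100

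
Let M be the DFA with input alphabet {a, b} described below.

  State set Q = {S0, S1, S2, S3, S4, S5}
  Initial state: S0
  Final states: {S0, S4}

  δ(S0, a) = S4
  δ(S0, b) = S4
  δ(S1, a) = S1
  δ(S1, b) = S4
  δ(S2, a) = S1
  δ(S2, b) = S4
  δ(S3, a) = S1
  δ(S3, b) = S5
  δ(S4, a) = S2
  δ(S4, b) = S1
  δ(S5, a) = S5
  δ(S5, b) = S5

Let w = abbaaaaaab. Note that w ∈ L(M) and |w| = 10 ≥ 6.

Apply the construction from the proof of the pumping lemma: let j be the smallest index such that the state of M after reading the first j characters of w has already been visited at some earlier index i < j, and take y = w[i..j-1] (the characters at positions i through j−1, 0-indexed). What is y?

bb

State sequence: S0 -a-> S4 -b-> S1 -b-> S4 -a-> S2 -a-> S1 -a-> S1 -a-> S1 -a-> S1 -a-> S1 -b-> S4
First repeat at step 3: S4 was already visited.

So i = 1, j = 3, giving x = w[0:1] = a, y = w[1:3] = bb, z = w[3:10] = aaaaaab.
Check: |xy| = 3 ≤ 6 and |y| = 2 ≥ 1. Reading y takes M from S4 back to S4, so every xyⁱz is accepted.
Since M has 6 states, any run of length ≥ 6 visits 6+1 states, so by pigeonhole some state repeats within the first 6 steps — that repeat gives the pumpable loop.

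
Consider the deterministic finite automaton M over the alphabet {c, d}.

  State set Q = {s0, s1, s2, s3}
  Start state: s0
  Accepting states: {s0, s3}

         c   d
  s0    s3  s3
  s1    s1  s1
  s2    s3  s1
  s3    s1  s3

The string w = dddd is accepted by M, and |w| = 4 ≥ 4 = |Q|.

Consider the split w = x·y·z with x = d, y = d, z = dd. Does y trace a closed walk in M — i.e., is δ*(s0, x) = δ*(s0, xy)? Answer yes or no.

yes

Run of M on the first 2 characters of w = d d:
  step 0: s0  (start)
  step 1: s3  (read d: s0→s3)
  step 2: s3  (read d: s3→s3)

After x (step 1): s3. After xy (step 2): s3.
They match, so y = d drives M around a cycle from s3 back to itself; pumping y any number of times keeps M in s3 before reading z, and xyⁱz ∈ L(M) for every i ≥ 0.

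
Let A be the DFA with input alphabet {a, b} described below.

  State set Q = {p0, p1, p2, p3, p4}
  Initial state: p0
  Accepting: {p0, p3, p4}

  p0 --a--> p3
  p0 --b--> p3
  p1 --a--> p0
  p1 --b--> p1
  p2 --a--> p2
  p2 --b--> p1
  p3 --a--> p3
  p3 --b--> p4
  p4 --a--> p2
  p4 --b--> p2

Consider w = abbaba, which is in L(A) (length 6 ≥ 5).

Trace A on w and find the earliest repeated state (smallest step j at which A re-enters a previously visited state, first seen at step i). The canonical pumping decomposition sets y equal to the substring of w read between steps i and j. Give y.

a

Run of A on w = a b b a b a:
  step 0: p0  (start)
  step 1: p3  (read a: p0→p3)
  step 2: p4  (read b: p3→p4)
  step 3: p2  (read b: p4→p2)
  step 4: p2  (read a: p2→p2)   ← first repeat (p2 seen earlier)
  step 5: p1  (read b: p2→p1)
  step 6: p0  (read a: p1→p0)

So i = 3, j = 4, giving x = w[0:3] = abb, y = w[3:4] = a, z = w[4:6] = ba.
Check: |xy| = 4 ≤ 5 and |y| = 1 ≥ 1. Reading y takes A from p2 back to p2, so every xyⁱz is accepted.
With |Q| = 5, pigeonhole forces a state repeat no later than step 5; the substring read between the first and second visits to that state can be pumped.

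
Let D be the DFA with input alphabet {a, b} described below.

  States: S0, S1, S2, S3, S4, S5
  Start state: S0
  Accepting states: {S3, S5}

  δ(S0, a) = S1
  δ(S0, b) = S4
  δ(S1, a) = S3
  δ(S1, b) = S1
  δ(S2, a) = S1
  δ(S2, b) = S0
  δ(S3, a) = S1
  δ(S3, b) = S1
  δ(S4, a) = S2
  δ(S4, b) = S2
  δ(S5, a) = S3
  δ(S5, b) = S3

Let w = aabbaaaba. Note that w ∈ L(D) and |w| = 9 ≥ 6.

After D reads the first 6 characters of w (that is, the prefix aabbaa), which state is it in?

S1

State sequence: S0 -a-> S1 -a-> S3 -b-> S1 -b-> S1 -a-> S3 -a-> S1

After reading 6 characters, D is in state S1.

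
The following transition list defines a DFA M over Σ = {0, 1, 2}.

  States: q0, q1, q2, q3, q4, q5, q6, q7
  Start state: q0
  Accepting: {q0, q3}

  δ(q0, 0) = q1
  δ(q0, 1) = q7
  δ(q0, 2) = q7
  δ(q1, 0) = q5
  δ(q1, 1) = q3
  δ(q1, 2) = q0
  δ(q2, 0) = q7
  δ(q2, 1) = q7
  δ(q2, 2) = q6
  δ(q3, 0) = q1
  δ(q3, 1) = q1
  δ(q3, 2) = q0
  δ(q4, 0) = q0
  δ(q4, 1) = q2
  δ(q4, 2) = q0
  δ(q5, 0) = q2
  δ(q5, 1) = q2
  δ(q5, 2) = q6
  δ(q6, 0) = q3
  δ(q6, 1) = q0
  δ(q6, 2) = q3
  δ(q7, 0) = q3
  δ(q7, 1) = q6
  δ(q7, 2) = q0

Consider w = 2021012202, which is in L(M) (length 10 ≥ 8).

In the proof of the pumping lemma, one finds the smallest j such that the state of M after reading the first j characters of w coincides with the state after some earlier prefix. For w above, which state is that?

q0

Run of M on w = 2 0 2 1 0 1 2 2 0 2:
  step 0: q0  (start)
  step 1: q7  (read 2: q0→q7)
  step 2: q3  (read 0: q7→q3)
  step 3: q0  (read 2: q3→q0)   ← first repeat (q0 seen earlier)
  step 4: q7  (read 1: q0→q7)
  step 5: q3  (read 0: q7→q3)
  step 6: q1  (read 1: q3→q1)
  step 7: q0  (read 2: q1→q0)
  step 8: q7  (read 2: q0→q7)
  step 9: q3  (read 0: q7→q3)
  step 10: q0  (read 2: q3→q0)

The earliest repeat is at step j = 3: M is in q0, which it already visited at step i = 0.
Since M has 8 states, any run of length ≥ 8 visits 8+1 states, so by pigeonhole some state repeats within the first 8 steps — that repeat gives the pumpable loop.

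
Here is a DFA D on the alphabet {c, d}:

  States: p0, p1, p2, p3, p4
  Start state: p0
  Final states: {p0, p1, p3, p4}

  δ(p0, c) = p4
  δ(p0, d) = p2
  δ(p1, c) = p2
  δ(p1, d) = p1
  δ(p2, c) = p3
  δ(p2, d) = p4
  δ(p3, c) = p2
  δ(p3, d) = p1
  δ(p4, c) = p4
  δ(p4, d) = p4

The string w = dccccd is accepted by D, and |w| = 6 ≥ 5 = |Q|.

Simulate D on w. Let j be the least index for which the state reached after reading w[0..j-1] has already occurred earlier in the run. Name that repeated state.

Run of D on w = d c c c c d:
  step 0: p0  (start)
  step 1: p2  (read d: p0→p2)
  step 2: p3  (read c: p2→p3)
  step 3: p2  (read c: p3→p2)   ← first repeat (p2 seen earlier)
  step 4: p3  (read c: p2→p3)
  step 5: p2  (read c: p3→p2)
  step 6: p4  (read d: p2→p4)

The earliest repeat is at step j = 3: D is in p2, which it already visited at step i = 1.
Since D has 5 states, any run of length ≥ 5 visits 5+1 states, so by pigeonhole some state repeats within the first 5 steps — that repeat gives the pumpable loop.

p2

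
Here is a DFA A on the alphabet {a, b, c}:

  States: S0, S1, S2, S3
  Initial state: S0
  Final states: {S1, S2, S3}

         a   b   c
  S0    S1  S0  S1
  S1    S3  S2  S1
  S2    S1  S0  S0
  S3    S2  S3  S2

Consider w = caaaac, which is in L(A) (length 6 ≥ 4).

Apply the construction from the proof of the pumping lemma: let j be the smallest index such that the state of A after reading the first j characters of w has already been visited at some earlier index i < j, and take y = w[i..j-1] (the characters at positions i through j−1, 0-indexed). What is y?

State sequence: S0 -c-> S1 -a-> S3 -a-> S2 -a-> S1 -a-> S3 -c-> S2
First repeat at step 4: S1 was already visited.

So i = 1, j = 4, giving x = w[0:1] = c, y = w[1:4] = aaa, z = w[4:6] = ac.
Check: |xy| = 4 ≤ 4 and |y| = 3 ≥ 1. Reading y takes A from S1 back to S1, so every xyⁱz is accepted.
Pumping length from the standard proof: p = 4 (the number of states). The repeated state found above gives |xy| = j ≤ 4 and |y| = j − i ≥ 1.

aaa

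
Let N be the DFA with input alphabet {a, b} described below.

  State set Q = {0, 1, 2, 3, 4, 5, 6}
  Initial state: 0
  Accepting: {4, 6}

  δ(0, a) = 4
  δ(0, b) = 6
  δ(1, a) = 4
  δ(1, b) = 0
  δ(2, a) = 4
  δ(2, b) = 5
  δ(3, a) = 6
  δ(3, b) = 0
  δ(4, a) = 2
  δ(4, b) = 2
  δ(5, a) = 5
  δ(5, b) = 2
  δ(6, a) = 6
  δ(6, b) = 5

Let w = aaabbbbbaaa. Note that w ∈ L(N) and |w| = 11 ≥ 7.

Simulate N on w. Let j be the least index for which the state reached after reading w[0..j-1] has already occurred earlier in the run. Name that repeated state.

4

State sequence: 0 -a-> 4 -a-> 2 -a-> 4 -b-> 2 -b-> 5 -b-> 2 -b-> 5 -b-> 2 -a-> 4 -a-> 2 -a-> 4
First repeat at step 3: 4 was already visited.

The earliest repeat is at step j = 3: N is in 4, which it already visited at step i = 1.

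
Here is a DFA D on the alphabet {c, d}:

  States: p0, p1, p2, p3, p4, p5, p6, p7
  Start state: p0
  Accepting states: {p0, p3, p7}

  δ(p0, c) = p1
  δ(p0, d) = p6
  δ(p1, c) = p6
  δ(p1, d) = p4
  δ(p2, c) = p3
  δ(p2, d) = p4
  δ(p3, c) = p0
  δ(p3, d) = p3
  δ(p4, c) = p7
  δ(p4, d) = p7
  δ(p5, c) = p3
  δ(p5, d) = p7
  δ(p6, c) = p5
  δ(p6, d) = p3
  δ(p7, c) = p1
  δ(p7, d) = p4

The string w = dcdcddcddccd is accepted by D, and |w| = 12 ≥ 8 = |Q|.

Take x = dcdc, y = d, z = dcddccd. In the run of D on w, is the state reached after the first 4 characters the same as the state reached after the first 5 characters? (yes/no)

State sequence: p0 -d-> p6 -c-> p5 -d-> p7 -c-> p1 -d-> p4

After x (step 4): p1. After xy (step 5): p4.
They differ (p1 ≠ p4), so y is not a cycle from the state after x; this split is not the one the pumping-lemma construction produces, and pumping y need not keep the string in L(D).

no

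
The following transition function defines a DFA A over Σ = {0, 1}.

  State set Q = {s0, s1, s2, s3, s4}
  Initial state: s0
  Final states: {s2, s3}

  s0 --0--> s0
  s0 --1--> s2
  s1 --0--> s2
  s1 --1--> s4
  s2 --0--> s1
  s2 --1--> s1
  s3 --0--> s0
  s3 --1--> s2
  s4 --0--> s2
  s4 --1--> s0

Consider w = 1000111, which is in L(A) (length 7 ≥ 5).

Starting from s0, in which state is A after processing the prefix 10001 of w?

s4

State sequence: s0 -1-> s2 -0-> s1 -0-> s2 -0-> s1 -1-> s4

After reading 5 characters, A is in state s4.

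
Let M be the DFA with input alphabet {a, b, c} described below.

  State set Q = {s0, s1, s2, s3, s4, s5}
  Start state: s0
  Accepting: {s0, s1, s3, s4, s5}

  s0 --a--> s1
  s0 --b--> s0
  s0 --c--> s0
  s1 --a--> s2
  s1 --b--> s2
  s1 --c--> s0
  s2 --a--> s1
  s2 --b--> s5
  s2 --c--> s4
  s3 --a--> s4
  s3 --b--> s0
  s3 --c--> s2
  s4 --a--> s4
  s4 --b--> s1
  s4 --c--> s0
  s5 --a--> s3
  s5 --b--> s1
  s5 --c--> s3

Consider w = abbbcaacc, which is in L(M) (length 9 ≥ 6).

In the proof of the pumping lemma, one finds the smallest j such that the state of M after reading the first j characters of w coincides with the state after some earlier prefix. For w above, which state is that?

s1

State sequence: s0 -a-> s1 -b-> s2 -b-> s5 -b-> s1 -c-> s0 -a-> s1 -a-> s2 -c-> s4 -c-> s0
First repeat at step 4: s1 was already visited.

The earliest repeat is at step j = 4: M is in s1, which it already visited at step i = 1.
Pumping length from the standard proof: p = 6 (the number of states). The repeated state found above gives |xy| = j ≤ 6 and |y| = j − i ≥ 1.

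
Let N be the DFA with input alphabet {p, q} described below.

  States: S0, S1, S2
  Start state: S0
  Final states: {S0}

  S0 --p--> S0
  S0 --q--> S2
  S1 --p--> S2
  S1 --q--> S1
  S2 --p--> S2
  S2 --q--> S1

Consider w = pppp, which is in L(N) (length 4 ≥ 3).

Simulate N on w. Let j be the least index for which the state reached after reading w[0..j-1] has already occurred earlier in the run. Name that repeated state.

S0

Run of N on w = p p p p:
  step 0: S0  (start)
  step 1: S0  (read p: S0→S0)   ← first repeat (S0 seen earlier)
  step 2: S0  (read p: S0→S0)
  step 3: S0  (read p: S0→S0)
  step 4: S0  (read p: S0→S0)

The earliest repeat is at step j = 1: N is in S0, which it already visited at step i = 0.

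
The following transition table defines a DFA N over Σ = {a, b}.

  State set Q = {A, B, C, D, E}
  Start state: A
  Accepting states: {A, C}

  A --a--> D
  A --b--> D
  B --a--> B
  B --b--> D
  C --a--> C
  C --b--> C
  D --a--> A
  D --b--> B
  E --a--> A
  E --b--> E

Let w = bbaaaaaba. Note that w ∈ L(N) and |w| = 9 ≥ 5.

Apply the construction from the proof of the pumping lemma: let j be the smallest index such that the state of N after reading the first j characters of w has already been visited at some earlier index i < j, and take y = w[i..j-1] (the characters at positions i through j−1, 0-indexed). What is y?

a

State sequence: A -b-> D -b-> B -a-> B -a-> B -a-> B -a-> B -a-> B -b-> D -a-> A
First repeat at step 3: B was already visited.

So i = 2, j = 3, giving x = w[0:2] = bb, y = w[2:3] = a, z = w[3:9] = aaaaba.
Check: |xy| = 3 ≤ 5 and |y| = 1 ≥ 1. Reading y takes N from B back to B, so every xyⁱz is accepted.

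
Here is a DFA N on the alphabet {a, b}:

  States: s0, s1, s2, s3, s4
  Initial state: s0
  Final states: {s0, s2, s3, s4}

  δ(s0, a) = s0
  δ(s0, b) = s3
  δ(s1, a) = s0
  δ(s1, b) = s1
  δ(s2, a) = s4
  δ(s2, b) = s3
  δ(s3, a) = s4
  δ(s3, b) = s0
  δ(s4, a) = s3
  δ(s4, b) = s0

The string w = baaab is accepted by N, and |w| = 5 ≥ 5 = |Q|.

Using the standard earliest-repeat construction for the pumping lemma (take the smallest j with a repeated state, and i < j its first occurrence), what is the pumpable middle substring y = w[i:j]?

State sequence: s0 -b-> s3 -a-> s4 -a-> s3 -a-> s4 -b-> s0
First repeat at step 3: s3 was already visited.

So i = 1, j = 3, giving x = w[0:1] = b, y = w[1:3] = aa, z = w[3:5] = ab.
Check: |xy| = 3 ≤ 5 and |y| = 2 ≥ 1. Reading y takes N from s3 back to s3, so every xyⁱz is accepted.
The DFA has 5 states, so the proof of the pumping lemma guarantees a repeated state among the first 5+1 visited; the segment between the two visits is the pumpable y.

aa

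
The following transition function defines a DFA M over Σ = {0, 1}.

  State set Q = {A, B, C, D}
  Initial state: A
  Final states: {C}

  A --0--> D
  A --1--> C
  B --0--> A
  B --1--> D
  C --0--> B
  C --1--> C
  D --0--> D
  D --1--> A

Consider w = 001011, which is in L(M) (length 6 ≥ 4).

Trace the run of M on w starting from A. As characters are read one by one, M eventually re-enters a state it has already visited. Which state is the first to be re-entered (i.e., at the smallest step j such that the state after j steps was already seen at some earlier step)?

Run of M on w = 0 0 1 0 1 1:
  step 0: A  (start)
  step 1: D  (read 0: A→D)
  step 2: D  (read 0: D→D)   ← first repeat (D seen earlier)
  step 3: A  (read 1: D→A)
  step 4: D  (read 0: A→D)
  step 5: A  (read 1: D→A)
  step 6: C  (read 1: A→C)

The earliest repeat is at step j = 2: M is in D, which it already visited at step i = 1.

D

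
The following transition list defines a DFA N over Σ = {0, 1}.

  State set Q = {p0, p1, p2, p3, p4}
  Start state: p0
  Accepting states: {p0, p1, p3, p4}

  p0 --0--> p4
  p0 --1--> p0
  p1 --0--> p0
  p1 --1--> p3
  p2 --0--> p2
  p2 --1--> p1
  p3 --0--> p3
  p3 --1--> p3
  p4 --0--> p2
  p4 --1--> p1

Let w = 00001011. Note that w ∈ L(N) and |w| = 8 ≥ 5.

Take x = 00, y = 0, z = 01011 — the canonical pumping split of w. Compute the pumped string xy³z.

0000001011

xy^3z = 00·0·0·0·01011 = 0000001011.
Reading y = 0 takes N from p2 back to p2, so after x·y·y·y the machine is still in p2, and z then leads to the accepting state p0. Hence 0000001011 ∈ L(N).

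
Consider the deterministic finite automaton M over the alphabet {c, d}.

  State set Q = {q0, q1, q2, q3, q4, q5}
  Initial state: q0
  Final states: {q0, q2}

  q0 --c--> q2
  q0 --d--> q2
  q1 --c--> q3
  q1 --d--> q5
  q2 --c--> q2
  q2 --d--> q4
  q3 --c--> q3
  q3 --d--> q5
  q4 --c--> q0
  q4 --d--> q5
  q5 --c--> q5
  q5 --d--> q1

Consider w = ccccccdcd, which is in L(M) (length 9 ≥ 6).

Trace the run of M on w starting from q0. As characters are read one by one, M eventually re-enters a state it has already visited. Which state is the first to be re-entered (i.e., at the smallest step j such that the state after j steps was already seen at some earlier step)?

q2

State sequence: q0 -c-> q2 -c-> q2 -c-> q2 -c-> q2 -c-> q2 -c-> q2 -d-> q4 -c-> q0 -d-> q2
First repeat at step 2: q2 was already visited.

The earliest repeat is at step j = 2: M is in q2, which it already visited at step i = 1.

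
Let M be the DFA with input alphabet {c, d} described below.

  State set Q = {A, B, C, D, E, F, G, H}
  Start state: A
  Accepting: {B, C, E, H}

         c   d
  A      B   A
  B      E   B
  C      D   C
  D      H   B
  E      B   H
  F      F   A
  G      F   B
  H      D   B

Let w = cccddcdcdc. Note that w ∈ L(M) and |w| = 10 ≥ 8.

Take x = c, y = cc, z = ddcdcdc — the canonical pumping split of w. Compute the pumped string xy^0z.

cddcdcdc

xy⁰z = xz = c·ddcdcdc = cddcdcdc.
Reading y = cc takes M from B back to B, so after x the machine is still in B, and z then leads to the accepting state E. Hence cddcdcdc ∈ L(M).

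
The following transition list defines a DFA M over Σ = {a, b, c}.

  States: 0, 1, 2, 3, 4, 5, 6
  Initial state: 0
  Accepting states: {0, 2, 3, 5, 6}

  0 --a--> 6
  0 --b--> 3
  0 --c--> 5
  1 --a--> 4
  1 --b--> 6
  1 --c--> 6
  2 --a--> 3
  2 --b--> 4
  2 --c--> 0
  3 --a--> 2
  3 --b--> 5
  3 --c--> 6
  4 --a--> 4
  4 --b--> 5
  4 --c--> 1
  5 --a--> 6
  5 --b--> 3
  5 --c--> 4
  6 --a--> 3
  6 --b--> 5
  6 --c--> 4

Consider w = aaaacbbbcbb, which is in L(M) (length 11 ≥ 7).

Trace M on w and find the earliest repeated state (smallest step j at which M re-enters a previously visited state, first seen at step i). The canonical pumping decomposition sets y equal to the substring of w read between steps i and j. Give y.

Run of M on w = a a a a c b b b c b b:
  step 0: 0  (start)
  step 1: 6  (read a: 0→6)
  step 2: 3  (read a: 6→3)
  step 3: 2  (read a: 3→2)
  step 4: 3  (read a: 2→3)   ← first repeat (3 seen earlier)
  step 5: 6  (read c: 3→6)
  step 6: 5  (read b: 6→5)
  step 7: 3  (read b: 5→3)
  step 8: 5  (read b: 3→5)
  step 9: 4  (read c: 5→4)
  step 10: 5  (read b: 4→5)
  step 11: 3  (read b: 5→3)

So i = 2, j = 4, giving x = w[0:2] = aa, y = w[2:4] = aa, z = w[4:11] = cbbbcbb.
Check: |xy| = 4 ≤ 7 and |y| = 2 ≥ 1. Reading y takes M from 3 back to 3, so every xyⁱz is accepted.
Since M has 7 states, any run of length ≥ 7 visits 7+1 states, so by pigeonhole some state repeats within the first 7 steps — that repeat gives the pumpable loop.

aa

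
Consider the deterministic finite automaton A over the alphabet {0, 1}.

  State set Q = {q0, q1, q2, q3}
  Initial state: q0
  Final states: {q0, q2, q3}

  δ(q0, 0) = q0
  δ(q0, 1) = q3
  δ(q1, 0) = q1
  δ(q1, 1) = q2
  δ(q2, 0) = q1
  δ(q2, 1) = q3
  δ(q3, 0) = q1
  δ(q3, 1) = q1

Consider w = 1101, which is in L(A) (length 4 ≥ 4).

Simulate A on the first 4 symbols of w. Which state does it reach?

State sequence: q0 -1-> q3 -1-> q1 -0-> q1 -1-> q2

After reading 4 characters, A is in state q2.

q2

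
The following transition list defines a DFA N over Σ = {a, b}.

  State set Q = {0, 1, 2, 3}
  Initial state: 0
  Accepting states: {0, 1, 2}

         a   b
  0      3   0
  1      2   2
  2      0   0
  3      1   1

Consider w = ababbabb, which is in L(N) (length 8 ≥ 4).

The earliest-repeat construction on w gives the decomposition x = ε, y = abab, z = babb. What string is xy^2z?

ababababbabb

xy^2z = ε·abab·abab·babb = ababababbabb.
Reading y = abab takes N from 0 back to 0, so after x·y·y the machine is still in 0, and z then leads to the accepting state 2. Hence ababababbabb ∈ L(N).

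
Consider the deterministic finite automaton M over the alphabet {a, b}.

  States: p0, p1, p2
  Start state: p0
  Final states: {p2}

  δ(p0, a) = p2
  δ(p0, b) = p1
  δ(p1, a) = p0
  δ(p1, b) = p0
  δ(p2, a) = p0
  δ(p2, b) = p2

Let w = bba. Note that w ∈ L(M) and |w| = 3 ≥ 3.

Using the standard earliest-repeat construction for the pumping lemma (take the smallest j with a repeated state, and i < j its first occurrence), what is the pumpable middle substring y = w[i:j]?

Run of M on w = b b a:
  step 0: p0  (start)
  step 1: p1  (read b: p0→p1)
  step 2: p0  (read b: p1→p0)   ← first repeat (p0 seen earlier)
  step 3: p2  (read a: p0→p2)

So i = 0, j = 2, giving x = w[0:0] = ε, y = w[0:2] = bb, z = w[2:3] = a.
Check: |xy| = 2 ≤ 3 and |y| = 2 ≥ 1. Reading y takes M from p0 back to p0, so every xyⁱz is accepted.
Pumping length from the standard proof: p = 3 (the number of states). The repeated state found above gives |xy| = j ≤ 3 and |y| = j − i ≥ 1.

bb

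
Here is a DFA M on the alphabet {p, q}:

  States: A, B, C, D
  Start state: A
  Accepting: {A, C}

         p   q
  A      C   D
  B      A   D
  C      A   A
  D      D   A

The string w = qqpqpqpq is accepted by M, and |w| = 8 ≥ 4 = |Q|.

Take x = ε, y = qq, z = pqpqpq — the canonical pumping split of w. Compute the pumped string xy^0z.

xy⁰z = xz = ε·pqpqpq = pqpqpq.
Reading y = qq takes M from A back to A, so after x the machine is still in A, and z then leads to the accepting state A. Hence pqpqpq ∈ L(M).

pqpqpq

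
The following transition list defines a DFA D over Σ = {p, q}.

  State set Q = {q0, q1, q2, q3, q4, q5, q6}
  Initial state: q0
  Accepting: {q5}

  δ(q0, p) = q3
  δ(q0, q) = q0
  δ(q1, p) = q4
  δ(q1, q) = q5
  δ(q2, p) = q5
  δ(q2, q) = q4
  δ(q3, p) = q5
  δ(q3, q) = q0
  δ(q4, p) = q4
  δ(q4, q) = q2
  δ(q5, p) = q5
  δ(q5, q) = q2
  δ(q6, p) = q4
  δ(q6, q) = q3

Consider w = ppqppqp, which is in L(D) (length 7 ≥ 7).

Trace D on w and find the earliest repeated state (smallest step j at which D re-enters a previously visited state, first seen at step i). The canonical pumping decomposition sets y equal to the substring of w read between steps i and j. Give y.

qp

Run of D on w = p p q p p q p:
  step 0: q0  (start)
  step 1: q3  (read p: q0→q3)
  step 2: q5  (read p: q3→q5)
  step 3: q2  (read q: q5→q2)
  step 4: q5  (read p: q2→q5)   ← first repeat (q5 seen earlier)
  step 5: q5  (read p: q5→q5)
  step 6: q2  (read q: q5→q2)
  step 7: q5  (read p: q2→q5)

So i = 2, j = 4, giving x = w[0:2] = pp, y = w[2:4] = qp, z = w[4:7] = pqp.
Check: |xy| = 4 ≤ 7 and |y| = 2 ≥ 1. Reading y takes D from q5 back to q5, so every xyⁱz is accepted.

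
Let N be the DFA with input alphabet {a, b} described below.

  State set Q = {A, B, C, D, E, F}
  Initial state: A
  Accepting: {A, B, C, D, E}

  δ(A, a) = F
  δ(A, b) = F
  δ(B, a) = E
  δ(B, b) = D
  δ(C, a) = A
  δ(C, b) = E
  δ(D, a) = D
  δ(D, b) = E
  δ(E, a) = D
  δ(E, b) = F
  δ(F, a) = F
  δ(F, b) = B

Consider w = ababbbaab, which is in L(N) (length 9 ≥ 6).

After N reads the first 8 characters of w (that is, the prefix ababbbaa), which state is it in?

D

State sequence: A -a-> F -b-> B -a-> E -b-> F -b-> B -b-> D -a-> D -a-> D

After reading 8 characters, N is in state D.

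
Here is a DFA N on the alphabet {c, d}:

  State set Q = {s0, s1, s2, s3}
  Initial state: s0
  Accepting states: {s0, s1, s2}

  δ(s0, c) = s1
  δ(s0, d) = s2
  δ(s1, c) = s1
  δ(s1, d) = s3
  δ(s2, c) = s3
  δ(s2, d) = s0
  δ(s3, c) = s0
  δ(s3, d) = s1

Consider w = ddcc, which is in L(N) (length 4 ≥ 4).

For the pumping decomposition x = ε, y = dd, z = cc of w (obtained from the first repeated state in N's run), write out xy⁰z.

cc

xy⁰z = xz = ε·cc = cc.
Reading y = dd takes N from s0 back to s0, so after x the machine is still in s0, and z then leads to the accepting state s1. Hence cc ∈ L(N).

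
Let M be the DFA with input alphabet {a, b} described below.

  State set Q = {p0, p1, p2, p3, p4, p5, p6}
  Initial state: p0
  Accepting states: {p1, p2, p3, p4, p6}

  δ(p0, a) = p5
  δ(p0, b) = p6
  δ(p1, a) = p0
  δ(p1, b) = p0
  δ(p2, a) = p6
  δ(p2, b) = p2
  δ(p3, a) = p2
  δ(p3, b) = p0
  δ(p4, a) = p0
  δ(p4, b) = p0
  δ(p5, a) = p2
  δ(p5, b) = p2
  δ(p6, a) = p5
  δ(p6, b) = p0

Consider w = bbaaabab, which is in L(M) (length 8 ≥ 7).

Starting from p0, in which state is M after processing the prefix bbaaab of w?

p0

Run of M on the first 6 characters of w = b b a a a b:
  step 0: p0  (start)
  step 1: p6  (read b: p0→p6)
  step 2: p0  (read b: p6→p0)
  step 3: p5  (read a: p0→p5)
  step 4: p2  (read a: p5→p2)
  step 5: p6  (read a: p2→p6)
  step 6: p0  (read b: p6→p0)

After reading 6 characters, M is in state p0.
(This kind of state-tracing is the core of the pumping-lemma construction: with 7 states, pigeonhole forces a repeat within the first 7 steps.)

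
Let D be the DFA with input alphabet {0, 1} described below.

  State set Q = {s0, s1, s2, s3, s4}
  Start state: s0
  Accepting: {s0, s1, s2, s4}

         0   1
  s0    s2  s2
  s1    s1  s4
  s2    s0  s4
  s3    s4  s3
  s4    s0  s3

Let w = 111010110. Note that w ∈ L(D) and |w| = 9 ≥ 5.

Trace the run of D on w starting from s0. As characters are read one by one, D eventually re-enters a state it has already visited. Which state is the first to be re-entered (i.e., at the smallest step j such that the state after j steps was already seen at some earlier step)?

s4

Run of D on w = 1 1 1 0 1 0 1 1 0:
  step 0: s0  (start)
  step 1: s2  (read 1: s0→s2)
  step 2: s4  (read 1: s2→s4)
  step 3: s3  (read 1: s4→s3)
  step 4: s4  (read 0: s3→s4)   ← first repeat (s4 seen earlier)
  step 5: s3  (read 1: s4→s3)
  step 6: s4  (read 0: s3→s4)
  step 7: s3  (read 1: s4→s3)
  step 8: s3  (read 1: s3→s3)
  step 9: s4  (read 0: s3→s4)

The earliest repeat is at step j = 4: D is in s4, which it already visited at step i = 2.
Since D has 5 states, any run of length ≥ 5 visits 5+1 states, so by pigeonhole some state repeats within the first 5 steps — that repeat gives the pumpable loop.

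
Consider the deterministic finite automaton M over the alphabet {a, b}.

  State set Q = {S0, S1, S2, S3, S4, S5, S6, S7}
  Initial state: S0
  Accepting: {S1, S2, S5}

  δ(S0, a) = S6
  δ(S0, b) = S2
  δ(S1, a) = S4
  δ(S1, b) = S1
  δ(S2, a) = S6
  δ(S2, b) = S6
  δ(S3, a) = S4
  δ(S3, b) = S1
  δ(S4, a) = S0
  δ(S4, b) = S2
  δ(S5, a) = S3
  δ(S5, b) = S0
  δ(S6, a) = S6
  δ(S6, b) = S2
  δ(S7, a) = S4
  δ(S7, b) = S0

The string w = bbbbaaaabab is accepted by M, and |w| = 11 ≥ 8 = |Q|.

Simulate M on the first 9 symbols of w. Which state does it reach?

S2

State sequence: S0 -b-> S2 -b-> S6 -b-> S2 -b-> S6 -a-> S6 -a-> S6 -a-> S6 -a-> S6 -b-> S2

After reading 9 characters, M is in state S2.
(This kind of state-tracing is the core of the pumping-lemma construction: with 8 states, pigeonhole forces a repeat within the first 8 steps.)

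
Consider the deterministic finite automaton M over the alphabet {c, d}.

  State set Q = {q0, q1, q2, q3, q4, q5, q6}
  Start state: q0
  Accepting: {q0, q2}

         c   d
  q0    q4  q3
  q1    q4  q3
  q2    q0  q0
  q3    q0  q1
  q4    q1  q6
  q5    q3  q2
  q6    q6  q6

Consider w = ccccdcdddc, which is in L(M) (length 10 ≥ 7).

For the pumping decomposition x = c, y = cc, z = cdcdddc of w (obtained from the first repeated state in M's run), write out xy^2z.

xy^2z = c·cc·cc·cdcdddc = ccccccdcdddc.
Reading y = cc takes M from q4 back to q4, so after x·y·y the machine is still in q4, and z then leads to the accepting state q0. Hence ccccccdcdddc ∈ L(M).

ccccccdcdddc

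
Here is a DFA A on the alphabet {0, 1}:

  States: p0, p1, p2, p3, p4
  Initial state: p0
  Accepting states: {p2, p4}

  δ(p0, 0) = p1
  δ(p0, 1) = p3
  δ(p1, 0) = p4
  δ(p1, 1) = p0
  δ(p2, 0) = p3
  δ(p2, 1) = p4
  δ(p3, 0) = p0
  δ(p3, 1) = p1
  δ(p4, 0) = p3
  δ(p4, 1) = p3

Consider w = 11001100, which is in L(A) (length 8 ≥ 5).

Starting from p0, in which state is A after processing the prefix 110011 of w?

p0

State sequence: p0 -1-> p3 -1-> p1 -0-> p4 -0-> p3 -1-> p1 -1-> p0

After reading 6 characters, A is in state p0.
(This kind of state-tracing is the core of the pumping-lemma construction: with 5 states, pigeonhole forces a repeat within the first 5 steps.)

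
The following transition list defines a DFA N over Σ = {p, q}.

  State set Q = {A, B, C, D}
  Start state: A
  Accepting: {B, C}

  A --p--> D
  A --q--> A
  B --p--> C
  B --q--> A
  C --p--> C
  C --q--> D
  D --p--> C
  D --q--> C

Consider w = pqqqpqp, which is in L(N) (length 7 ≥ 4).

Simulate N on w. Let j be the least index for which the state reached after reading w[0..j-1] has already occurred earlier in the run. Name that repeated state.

Run of N on w = p q q q p q p:
  step 0: A  (start)
  step 1: D  (read p: A→D)
  step 2: C  (read q: D→C)
  step 3: D  (read q: C→D)   ← first repeat (D seen earlier)
  step 4: C  (read q: D→C)
  step 5: C  (read p: C→C)
  step 6: D  (read q: C→D)
  step 7: C  (read p: D→C)

The earliest repeat is at step j = 3: N is in D, which it already visited at step i = 1.

D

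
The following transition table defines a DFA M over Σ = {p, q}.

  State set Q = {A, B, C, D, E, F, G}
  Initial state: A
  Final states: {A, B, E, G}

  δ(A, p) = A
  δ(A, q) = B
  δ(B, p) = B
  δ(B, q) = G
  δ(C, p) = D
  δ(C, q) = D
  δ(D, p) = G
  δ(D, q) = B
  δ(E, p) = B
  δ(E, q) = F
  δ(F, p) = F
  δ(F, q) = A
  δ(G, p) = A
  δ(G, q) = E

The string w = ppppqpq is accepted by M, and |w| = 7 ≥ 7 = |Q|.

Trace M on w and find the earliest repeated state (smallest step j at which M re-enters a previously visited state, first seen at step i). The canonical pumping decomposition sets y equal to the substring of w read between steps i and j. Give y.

State sequence: A -p-> A -p-> A -p-> A -p-> A -q-> B -p-> B -q-> G
First repeat at step 1: A was already visited.

So i = 0, j = 1, giving x = w[0:0] = ε, y = w[0:1] = p, z = w[1:7] = pppqpq.
Check: |xy| = 1 ≤ 7 and |y| = 1 ≥ 1. Reading y takes M from A back to A, so every xyⁱz is accepted.
With |Q| = 7, pigeonhole forces a state repeat no later than step 7; the substring read between the first and second visits to that state can be pumped.

p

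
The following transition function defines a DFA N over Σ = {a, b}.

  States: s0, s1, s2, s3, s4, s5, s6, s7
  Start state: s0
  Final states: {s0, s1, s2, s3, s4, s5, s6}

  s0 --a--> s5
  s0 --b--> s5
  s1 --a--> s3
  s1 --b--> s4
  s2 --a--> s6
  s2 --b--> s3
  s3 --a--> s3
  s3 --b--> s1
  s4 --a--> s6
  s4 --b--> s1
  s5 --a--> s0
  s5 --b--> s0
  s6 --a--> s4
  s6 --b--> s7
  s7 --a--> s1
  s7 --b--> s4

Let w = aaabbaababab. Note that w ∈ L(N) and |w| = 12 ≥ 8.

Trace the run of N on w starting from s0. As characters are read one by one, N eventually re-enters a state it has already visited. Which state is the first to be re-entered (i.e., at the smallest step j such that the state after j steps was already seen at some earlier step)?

State sequence: s0 -a-> s5 -a-> s0 -a-> s5 -b-> s0 -b-> s5 -a-> s0 -a-> s5 -b-> s0 -a-> s5 -b-> s0 -a-> s5 -b-> s0
First repeat at step 2: s0 was already visited.

The earliest repeat is at step j = 2: N is in s0, which it already visited at step i = 0.
The DFA has 8 states, so the proof of the pumping lemma guarantees a repeated state among the first 8+1 visited; the segment between the two visits is the pumpable y.

s0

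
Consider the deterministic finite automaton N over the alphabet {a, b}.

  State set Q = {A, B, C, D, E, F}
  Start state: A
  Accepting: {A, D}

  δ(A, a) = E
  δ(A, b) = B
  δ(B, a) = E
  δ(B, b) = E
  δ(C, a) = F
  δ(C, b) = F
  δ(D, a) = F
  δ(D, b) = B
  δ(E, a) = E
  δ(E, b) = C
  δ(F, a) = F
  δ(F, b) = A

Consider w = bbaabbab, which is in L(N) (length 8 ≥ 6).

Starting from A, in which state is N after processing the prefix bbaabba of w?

F

State sequence: A -b-> B -b-> E -a-> E -a-> E -b-> C -b-> F -a-> F

After reading 7 characters, N is in state F.
(This kind of state-tracing is the core of the pumping-lemma construction: with 6 states, pigeonhole forces a repeat within the first 6 steps.)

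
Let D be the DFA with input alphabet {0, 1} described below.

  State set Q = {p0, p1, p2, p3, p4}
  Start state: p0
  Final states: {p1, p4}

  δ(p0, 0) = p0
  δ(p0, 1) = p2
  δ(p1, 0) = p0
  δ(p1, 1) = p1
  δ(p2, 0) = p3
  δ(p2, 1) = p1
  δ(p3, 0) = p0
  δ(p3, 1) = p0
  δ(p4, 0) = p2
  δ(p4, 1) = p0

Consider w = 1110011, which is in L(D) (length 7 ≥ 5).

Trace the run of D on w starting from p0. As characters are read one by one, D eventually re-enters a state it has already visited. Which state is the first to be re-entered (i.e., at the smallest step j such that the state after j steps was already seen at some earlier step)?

Run of D on w = 1 1 1 0 0 1 1:
  step 0: p0  (start)
  step 1: p2  (read 1: p0→p2)
  step 2: p1  (read 1: p2→p1)
  step 3: p1  (read 1: p1→p1)   ← first repeat (p1 seen earlier)
  step 4: p0  (read 0: p1→p0)
  step 5: p0  (read 0: p0→p0)
  step 6: p2  (read 1: p0→p2)
  step 7: p1  (read 1: p2→p1)

The earliest repeat is at step j = 3: D is in p1, which it already visited at step i = 2.
Since D has 5 states, any run of length ≥ 5 visits 5+1 states, so by pigeonhole some state repeats within the first 5 steps — that repeat gives the pumpable loop.

p1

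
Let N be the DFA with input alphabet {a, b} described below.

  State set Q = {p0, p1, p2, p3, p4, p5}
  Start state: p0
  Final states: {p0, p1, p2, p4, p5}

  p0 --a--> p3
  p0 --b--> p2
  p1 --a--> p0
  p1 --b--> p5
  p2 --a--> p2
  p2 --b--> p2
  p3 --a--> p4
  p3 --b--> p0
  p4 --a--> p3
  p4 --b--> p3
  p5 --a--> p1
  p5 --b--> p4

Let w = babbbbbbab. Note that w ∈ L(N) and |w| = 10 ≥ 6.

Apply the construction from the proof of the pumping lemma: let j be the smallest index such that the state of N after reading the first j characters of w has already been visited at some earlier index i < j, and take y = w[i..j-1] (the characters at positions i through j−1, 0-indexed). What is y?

a

State sequence: p0 -b-> p2 -a-> p2 -b-> p2 -b-> p2 -b-> p2 -b-> p2 -b-> p2 -b-> p2 -a-> p2 -b-> p2
First repeat at step 2: p2 was already visited.

So i = 1, j = 2, giving x = w[0:1] = b, y = w[1:2] = a, z = w[2:10] = bbbbbbab.
Check: |xy| = 2 ≤ 6 and |y| = 1 ≥ 1. Reading y takes N from p2 back to p2, so every xyⁱz is accepted.
With |Q| = 6, pigeonhole forces a state repeat no later than step 6; the substring read between the first and second visits to that state can be pumped.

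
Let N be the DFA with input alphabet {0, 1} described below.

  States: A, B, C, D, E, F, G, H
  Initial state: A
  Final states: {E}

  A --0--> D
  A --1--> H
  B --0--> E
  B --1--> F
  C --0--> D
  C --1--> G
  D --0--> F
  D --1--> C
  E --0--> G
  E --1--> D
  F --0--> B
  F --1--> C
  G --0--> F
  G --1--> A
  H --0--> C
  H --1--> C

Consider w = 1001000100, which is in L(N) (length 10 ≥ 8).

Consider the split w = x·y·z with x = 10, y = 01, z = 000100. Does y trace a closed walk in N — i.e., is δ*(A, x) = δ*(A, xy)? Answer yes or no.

Run of N on the first 4 characters of w = 1 0 0 1:
  step 0: A  (start)
  step 1: H  (read 1: A→H)
  step 2: C  (read 0: H→C)
  step 3: D  (read 0: C→D)
  step 4: C  (read 1: D→C)

After x (step 2): C. After xy (step 4): C.
They match, so y = 01 drives N around a cycle from C back to itself; pumping y any number of times keeps N in C before reading z, and xyⁱz ∈ L(N) for every i ≥ 0.

yes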